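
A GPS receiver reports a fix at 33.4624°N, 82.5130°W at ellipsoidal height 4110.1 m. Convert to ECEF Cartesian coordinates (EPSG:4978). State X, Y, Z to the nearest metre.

WGS84: a = 6378137 m, e² = 0.006694380; N(φ) = a/√(1−e²sin²φ) = 6384637.623 m.
X = (N+h)·cosφ·cosλ = 694479.408 m; Y = (N+h)·cosφ·sinλ = -5284359.576 m; Z = (N(1−e²)+h)·sinφ = 3499122.220 m.

X 694479 m, Y -5284360 m, Z 3499122 m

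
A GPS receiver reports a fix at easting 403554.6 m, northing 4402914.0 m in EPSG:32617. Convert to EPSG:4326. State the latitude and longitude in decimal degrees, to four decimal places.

lat 39.7707°, lon -82.1261°

Zone 17N: λ₀ = -81°, k₀ = 0.9996, false easting 500000 m.
Meridian distance M = (N − FN)/k₀ = 4404675.9 m.
Inverse transverse Mercator on WGS84 gives φ = 39.77069984°, λ = -82.12609945°.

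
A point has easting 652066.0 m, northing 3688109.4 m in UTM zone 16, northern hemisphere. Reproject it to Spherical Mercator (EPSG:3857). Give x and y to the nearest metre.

Unproject from UTM 16N (λ₀ = -87°) → φ = 33.32139971°, λ = -85.36629955°.
Web Mercator (R = 6378137 m): x = -9502932.996 m, y = 3938042.516 m.

x -9502933 m, y 3938043 m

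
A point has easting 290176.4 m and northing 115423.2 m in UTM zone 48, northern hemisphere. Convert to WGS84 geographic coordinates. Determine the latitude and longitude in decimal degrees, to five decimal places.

Zone 48N: λ₀ = 105°, k₀ = 0.9996, false easting 500000 m.
Meridian distance M = (N − FN)/k₀ = 115469.4 m.
Inverse transverse Mercator on WGS84 gives φ = 1.04369960°, λ = 103.11440001°.

lat 1.04370°, lon 103.11440°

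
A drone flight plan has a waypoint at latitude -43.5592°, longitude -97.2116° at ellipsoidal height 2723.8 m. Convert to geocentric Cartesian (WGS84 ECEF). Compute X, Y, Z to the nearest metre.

WGS84: a = 6378137 m, e² = 0.006694380; N(φ) = a/√(1−e²sin²φ) = 6388299.026 m.
X = (N+h)·cosφ·cosλ = -581390.587 m; Y = (N+h)·cosφ·sinλ = -4594699.107 m; Z = (N(1−e²)+h)·sinφ = -4374607.412 m.

X -581391 m, Y -4594699 m, Z -4374607 m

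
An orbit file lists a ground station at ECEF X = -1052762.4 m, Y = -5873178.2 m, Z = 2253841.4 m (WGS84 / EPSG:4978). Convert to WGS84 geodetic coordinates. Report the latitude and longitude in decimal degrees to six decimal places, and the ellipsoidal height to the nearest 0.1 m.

lat 20.820600°, lon -100.162300°, h 2815.3 m

λ = atan2(Y, X) = -100.16229975°; p = √(X²+Y²) = 5966785.6 m.
Bowring's method on WGS84 (a = 6378137 m, b = 6356752.314 m) gives φ = 20.82059995°, h = 2815.280 m.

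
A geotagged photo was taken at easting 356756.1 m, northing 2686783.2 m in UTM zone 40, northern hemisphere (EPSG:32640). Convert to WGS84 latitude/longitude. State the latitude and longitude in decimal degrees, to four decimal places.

lat 24.2875°, lon 55.5886°

Zone 40N: λ₀ = 57°, k₀ = 0.9996, false easting 500000 m.
Meridian distance M = (N − FN)/k₀ = 2687858.3 m.
Inverse transverse Mercator on WGS84 gives φ = 24.28750025°, λ = 55.58860040°.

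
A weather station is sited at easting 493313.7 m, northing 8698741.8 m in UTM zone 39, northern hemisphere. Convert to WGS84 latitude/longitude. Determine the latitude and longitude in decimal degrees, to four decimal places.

lat 78.3616°, lon 50.7031°

Zone 39N: λ₀ = 51°, k₀ = 0.9996, false easting 500000 m.
Meridian distance M = (N − FN)/k₀ = 8702222.7 m.
Inverse transverse Mercator on WGS84 gives φ = 78.36159979°, λ = 50.70309930°.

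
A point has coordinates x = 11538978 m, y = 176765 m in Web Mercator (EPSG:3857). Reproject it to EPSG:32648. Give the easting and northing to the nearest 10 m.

E 350530 m, N 175540 m

Web Mercator inverse (R = 6378137 m) → φ = 1.58770378°, λ = 103.65640301°.
UTM 48N forward: E = 350534.538 m, N = 175537.986 m.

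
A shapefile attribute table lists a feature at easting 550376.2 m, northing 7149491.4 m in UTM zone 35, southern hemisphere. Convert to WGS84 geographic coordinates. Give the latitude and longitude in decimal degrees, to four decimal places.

lat -25.7718°, lon 27.5024°

Zone 35S: λ₀ = 27°, k₀ = 0.9996, false easting 500000 m, false northing 10000000 m.
Meridian distance M = (N − FN)/k₀ = -2851649.3 m.
Inverse transverse Mercator on WGS84 gives φ = -25.77180036°, λ = 27.50240033°.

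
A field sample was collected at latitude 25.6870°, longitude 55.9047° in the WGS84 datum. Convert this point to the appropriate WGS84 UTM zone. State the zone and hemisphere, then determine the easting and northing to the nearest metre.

Zone 40N: E 390092 m, N 2841477 m

Longitude 55.9047° lies in the 6° band [54°, 60°), giving zone 40; latitude is north of the equator, so 40N.
Zone 40 central meridian λ₀ = 6×40 − 183 = 57°; Δλ = -1.0953°.
Transverse Mercator on WGS84 with k₀ = 0.9996 gives E = 390091.877 m, N = 2841477.212 m.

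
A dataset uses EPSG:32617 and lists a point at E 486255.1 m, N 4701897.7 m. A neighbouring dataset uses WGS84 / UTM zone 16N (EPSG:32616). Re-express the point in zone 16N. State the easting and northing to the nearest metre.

E 979567 m, N 4718396 m

UTM 17N → geographic: φ = 42.46929959°, λ = -81.16720003°.
UTM 16N (λ₀ = -87°) forward: E = 979566.506 m, N = 4718395.859 m.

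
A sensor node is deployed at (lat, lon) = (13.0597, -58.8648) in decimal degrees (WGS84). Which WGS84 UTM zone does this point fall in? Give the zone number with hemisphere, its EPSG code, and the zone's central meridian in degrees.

UTM zone = ⌊(λ + 180)/6⌋ + 1; -58.8648° ∈ [-60°, -54°) → zone 21.
Hemisphere: N (φ ≥ 0).
Central meridian λ₀ = 6×21 − 183 = -57°.
EPSG code: 32621.

Zone 21N (EPSG:32621), central meridian -57°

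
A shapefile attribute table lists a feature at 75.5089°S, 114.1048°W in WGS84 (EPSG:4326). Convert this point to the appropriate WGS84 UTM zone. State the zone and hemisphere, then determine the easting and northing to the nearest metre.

Longitude -114.1048° lies in the 6° band [-120°, -114°), giving zone 11; latitude is south of the equator, so 11S.
Zone 11 central meridian λ₀ = 6×11 − 183 = -117°; Δλ = +2.8952°.
Transverse Mercator on WGS84 with k₀ = 0.9996 gives E = 580838.821 m, N = 1617634.131 m.

Zone 11S: E 580839 m, N 1617634 m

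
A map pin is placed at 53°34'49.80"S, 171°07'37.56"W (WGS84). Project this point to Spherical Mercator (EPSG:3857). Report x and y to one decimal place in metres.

x -19049781.6 m, y -7091105.0 m

Web Mercator is spherical with R = a = 6378137 m.
x = R·λ = 6378137 × -2.986731334 = -19049781.633 m.
y = R·ln tan(π/4 + φ/2) = 6378137 × -1.111783105 = -7091104.961 m.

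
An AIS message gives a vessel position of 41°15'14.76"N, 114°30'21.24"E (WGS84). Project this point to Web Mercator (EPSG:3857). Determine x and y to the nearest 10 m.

x 12746740 m, y 5049890 m

Web Mercator is spherical with R = a = 6378137 m.
x = R·λ = 6378137 × 1.998504968 = 12746738.481 m.
y = R·ln tan(π/4 + φ/2) = 6378137 × 0.791750618 = 5049893.911 m.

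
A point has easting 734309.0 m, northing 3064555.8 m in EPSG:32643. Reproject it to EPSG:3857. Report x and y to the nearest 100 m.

Unproject from UTM 43N (λ₀ = 75°) → φ = 27.68490020°, λ = 77.37579956°.
Web Mercator (R = 6378137 m): x = 8613434.607 m, y = 3209304.685 m.

x 8613400 m, y 3209300 m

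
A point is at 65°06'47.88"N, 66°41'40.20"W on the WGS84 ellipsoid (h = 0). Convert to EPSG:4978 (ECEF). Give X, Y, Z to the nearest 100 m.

X 1064800 m, Y -2471900 m, Z 5763000 m

WGS84: a = 6378137 m, e² = 0.006694380; N(φ) = a/√(1−e²sin²φ) = 6395778.008 m.
X = (N+h)·cosφ·cosλ = 1064849.943 m; Y = (N+h)·cosφ·sinλ = -2471900.715 m; Z = (N(1−e²)+h)·sinφ = 5763037.121 m.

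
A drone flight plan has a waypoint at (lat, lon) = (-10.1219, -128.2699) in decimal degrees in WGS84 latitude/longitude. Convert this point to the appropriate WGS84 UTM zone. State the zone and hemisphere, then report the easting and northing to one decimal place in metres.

Longitude -128.2699° lies in the 6° band [-132°, -126°), giving zone 9; latitude is south of the equator, so 9S.
Zone 9 central meridian λ₀ = 6×9 − 183 = -129°; Δλ = +0.7301°.
Transverse Mercator on WGS84 with k₀ = 0.9996 gives E = 579987.723 m, N = 8881020.199 m.

Zone 9S: E 579987.7 m, N 8881020.2 m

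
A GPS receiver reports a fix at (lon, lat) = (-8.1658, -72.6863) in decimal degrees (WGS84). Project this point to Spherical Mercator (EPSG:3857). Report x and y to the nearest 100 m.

Web Mercator is spherical with R = a = 6378137 m.
x = R·λ = 6378137 × -0.142520096 = -909012.698 m.
y = R·ln tan(π/4 + φ/2) = 6378137 × -1.882225805 = -12005094.052 m.

x -909000 m, y -12005100 m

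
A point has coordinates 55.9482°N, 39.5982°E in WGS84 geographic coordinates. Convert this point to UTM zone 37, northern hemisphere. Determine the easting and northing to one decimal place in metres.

Zone 37 central meridian λ₀ = 6×37 − 183 = 39°; Δλ = +0.5982°.
Transverse Mercator on WGS84 with k₀ = 0.9996 gives E = 537358.060 m, N = 6200475.994 m.

E 537358.1 m, N 6200476.0 m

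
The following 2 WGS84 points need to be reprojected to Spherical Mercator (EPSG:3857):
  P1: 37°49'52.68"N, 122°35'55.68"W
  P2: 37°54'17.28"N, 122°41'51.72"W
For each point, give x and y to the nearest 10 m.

Web Mercator: x = R·λ, y = R·ln tan(π/4+φ/2), R = 6378137 m.
P1 (37.8313°, -122.5988°) → (-13647635.988, 4555621.496) m.
P2 (37.9048°, -122.6977°) → (-13658645.486, 4565985.961) m.

P1: x -13647640 m, y 4555620 m; P2: x -13658650 m, y 4565990 m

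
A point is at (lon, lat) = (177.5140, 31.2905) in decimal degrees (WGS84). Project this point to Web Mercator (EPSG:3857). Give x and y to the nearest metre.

x 19760768 m, y 3670534 m

Web Mercator is spherical with R = a = 6378137 m.
x = R·λ = 6378137 × 3.098203768 = 19760768.089 m.
y = R·ln tan(π/4 + φ/2) = 6378137 × 0.575486830 = 3670533.845 m.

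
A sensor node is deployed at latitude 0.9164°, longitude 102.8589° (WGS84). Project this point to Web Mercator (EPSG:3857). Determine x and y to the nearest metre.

x 11450200 m, y 102018 m

Web Mercator is spherical with R = a = 6378137 m.
x = R·λ = 6378137 × 1.795226470 = 11450200.372 m.
y = R·ln tan(π/4 + φ/2) = 6378137 × 0.015994879 = 102017.531 m.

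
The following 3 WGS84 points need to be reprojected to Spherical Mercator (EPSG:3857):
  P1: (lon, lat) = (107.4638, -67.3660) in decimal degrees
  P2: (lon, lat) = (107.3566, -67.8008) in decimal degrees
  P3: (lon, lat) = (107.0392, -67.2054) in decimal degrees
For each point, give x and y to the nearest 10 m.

P1: x 11962820 m, y -10261130 m; P2: x 11950880 m, y -10388060 m; P3: x 11915550 m, y -10214830 m

Web Mercator: x = R·λ, y = R·ln tan(π/4+φ/2), R = 6378137 m.
P1 (-67.3660°, 107.4638°) → (11962815.495, -10261125.591) m.
P2 (-67.8008°, 107.3566°) → (11950882.045, -10388055.421) m.
P3 (-67.2054°, 107.0392°) → (11915549.239, -10214825.920) m.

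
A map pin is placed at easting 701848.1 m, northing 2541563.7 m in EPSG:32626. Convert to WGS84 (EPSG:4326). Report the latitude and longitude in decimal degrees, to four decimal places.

Zone 26N: λ₀ = -27°, k₀ = 0.9996, false easting 500000 m.
Meridian distance M = (N − FN)/k₀ = 2542580.7 m.
Inverse transverse Mercator on WGS84 gives φ = 22.97010042°, λ = -25.03110010°.

lat 22.9701°, lon -25.0311°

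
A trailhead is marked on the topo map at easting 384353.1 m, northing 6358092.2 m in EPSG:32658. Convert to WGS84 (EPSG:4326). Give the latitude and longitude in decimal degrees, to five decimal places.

lat 57.35100°, lon 163.07800°

Zone 58N: λ₀ = 165°, k₀ = 0.9996, false easting 500000 m.
Meridian distance M = (N − FN)/k₀ = 6360636.5 m.
Inverse transverse Mercator on WGS84 gives φ = 57.35100039°, λ = 163.07800053°.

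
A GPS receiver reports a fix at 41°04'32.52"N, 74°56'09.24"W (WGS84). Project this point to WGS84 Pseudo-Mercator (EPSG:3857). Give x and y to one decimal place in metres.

Web Mercator is spherical with R = a = 6378137 m.
x = R·λ = 6378137 × -1.307878183 = -8341826.230 m.
y = R·ln tan(π/4 + φ/2) = 6378137 × 0.787614599 = 5023513.817 m.

x -8341826.2 m, y 5023513.8 m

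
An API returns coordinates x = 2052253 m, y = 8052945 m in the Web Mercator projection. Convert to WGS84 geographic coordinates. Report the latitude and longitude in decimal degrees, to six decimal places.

lat 58.405301°, lon 18.435702°

R = 6378137 m. λ = x/R = 18.43570237°.
φ = 2·arctan(exp(y/R)) − 90° = 2·arctan(3.53455) − 90° = 58.40530134°.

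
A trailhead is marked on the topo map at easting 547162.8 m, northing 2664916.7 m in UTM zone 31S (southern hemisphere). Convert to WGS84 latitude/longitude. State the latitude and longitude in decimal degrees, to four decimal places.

lat -66.1326°, lon 4.0446°

Zone 31S: λ₀ = 3°, k₀ = 0.9996, false easting 500000 m, false northing 10000000 m.
Meridian distance M = (N − FN)/k₀ = -7338018.5 m.
Inverse transverse Mercator on WGS84 gives φ = -66.13259979°, λ = 4.04460099°.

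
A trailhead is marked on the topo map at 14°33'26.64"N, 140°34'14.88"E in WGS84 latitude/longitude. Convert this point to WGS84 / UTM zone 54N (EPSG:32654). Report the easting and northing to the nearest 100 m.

Zone 54 central meridian λ₀ = 6×54 − 183 = 141°; Δλ = -0.4292°.
Transverse Mercator on WGS84 with k₀ = 0.9996 gives E = 453763.874 m, N = 1609416.940 m.

E 453800 m, N 1609400 m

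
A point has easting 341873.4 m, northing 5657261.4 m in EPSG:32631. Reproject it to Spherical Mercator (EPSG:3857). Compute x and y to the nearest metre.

Unproject from UTM 31N (λ₀ = 3°) → φ = 51.04509990°, λ = 0.74419934°.
Web Mercator (R = 6378137 m): x = 82843.892 m, y = 6629275.253 m.

x 82844 m, y 6629275 m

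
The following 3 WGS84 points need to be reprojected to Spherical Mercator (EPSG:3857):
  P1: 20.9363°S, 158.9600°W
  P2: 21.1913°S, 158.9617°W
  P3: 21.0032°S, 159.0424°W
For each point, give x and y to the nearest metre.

P1: x -17695346 m, y -2384285 m; P2: x -17695535 m, y -2414704 m; P3: x -17704519 m, y -2392260 m

Web Mercator: x = R·λ, y = R·ln tan(π/4+φ/2), R = 6378137 m.
P1 (-20.9363°, -158.9600°) → (-17695346.256, -2384284.662) m.
P2 (-21.1913°, -158.9617°) → (-17695535.4996, -2414703.741) m.
P3 (-21.0032°, -159.0424°) → (-17704518.983, -2392260.158) m.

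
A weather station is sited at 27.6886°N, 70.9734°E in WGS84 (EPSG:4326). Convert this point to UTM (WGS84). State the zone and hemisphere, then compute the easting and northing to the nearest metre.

Longitude 70.9734° lies in the 6° band [66°, 72°), giving zone 42; latitude is north of the equator, so 42N.
Zone 42 central meridian λ₀ = 6×42 − 183 = 69°; Δλ = +1.9734°.
Transverse Mercator on WGS84 with k₀ = 0.9996 gives E = 694606.599 m, N = 3064265.436 m.

Zone 42N: E 694607 m, N 3064265 m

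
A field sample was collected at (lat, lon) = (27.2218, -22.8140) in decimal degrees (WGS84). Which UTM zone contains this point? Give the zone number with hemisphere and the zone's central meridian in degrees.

Zone 27N, central meridian -21°

UTM zone = ⌊(λ + 180)/6⌋ + 1; -22.8140° ∈ [-24°, -18°) → zone 27.
Hemisphere: N (φ ≥ 0).
Central meridian λ₀ = 6×27 − 183 = -21°.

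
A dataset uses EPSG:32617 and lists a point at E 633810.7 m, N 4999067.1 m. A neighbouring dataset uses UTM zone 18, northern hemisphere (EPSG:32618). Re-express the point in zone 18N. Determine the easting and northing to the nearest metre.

E 162011 m, N 5006652 m

UTM 17N → geographic: φ = 45.13240017°, λ = -79.29829978°.
UTM 18N (λ₀ = -75°) forward: E = 162010.558 m, N = 5006652.336 m.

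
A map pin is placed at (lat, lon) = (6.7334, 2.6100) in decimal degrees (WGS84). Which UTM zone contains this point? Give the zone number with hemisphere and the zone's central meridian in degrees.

Zone 31N, central meridian 3°

UTM zone = ⌊(λ + 180)/6⌋ + 1; 2.6100° ∈ [0°, 6°) → zone 31.
Hemisphere: N (φ ≥ 0).
Central meridian λ₀ = 6×31 − 183 = 3°.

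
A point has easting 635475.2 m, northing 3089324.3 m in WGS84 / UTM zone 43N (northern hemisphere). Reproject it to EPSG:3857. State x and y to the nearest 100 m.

x 8502200 m, y 3239100 m

Unproject from UTM 43N (λ₀ = 75°) → φ = 27.92200033°, λ = 76.37680028°.
Web Mercator (R = 6378137 m): x = 8502226.515 m, y = 3239143.370 m.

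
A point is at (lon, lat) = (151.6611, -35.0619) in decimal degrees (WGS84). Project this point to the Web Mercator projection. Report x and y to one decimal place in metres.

x 16882836.4 m, y -4172296.3 m

Web Mercator is spherical with R = a = 6378137 m.
x = R·λ = 6378137 × 2.646985542 = 16882836.425 m.
y = R·ln tan(π/4 + φ/2) = 6378137 × -0.654155954 = -4172296.292 m.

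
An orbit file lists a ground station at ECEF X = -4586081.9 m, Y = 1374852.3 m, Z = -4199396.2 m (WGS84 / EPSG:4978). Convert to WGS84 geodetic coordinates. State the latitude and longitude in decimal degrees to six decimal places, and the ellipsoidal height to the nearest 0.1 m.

λ = atan2(Y, X) = 163.31190042°; p = √(X²+Y²) = 4787730.8 m.
Bowring's method on WGS84 (a = 6378137 m, b = 6356752.314 m) gives φ = -41.44540026°, h = -351.208 m.

lat -41.445400°, lon 163.311900°, h -351.2 m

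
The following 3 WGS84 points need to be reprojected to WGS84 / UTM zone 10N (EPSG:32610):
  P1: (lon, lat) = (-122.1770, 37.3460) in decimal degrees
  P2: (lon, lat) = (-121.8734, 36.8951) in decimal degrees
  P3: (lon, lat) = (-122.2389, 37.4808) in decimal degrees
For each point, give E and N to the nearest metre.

UTM zone 10N: λ₀ = -123°, k₀ = 0.9996.
P1 (37.3460°, -122.1770°) → (572894.833, 4133574.000) m.
P2 (36.8951°, -121.8734°) → (600379.796, 4083828.093) m.
P3 (37.4808°, -122.2389°) → (567291.426, 4148483.216) m.

P1: E 572895 m, N 4133574 m; P2: E 600380 m, N 4083828 m; P3: E 567291 m, N 4148483 m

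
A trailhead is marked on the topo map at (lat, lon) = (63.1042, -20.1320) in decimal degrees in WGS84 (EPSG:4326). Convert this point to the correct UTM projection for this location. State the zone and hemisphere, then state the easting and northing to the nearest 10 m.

Longitude -20.1320° lies in the 6° band [-24°, -18°), giving zone 27; latitude is north of the equator, so 27N.
Zone 27 central meridian λ₀ = 6×27 − 183 = -21°; Δλ = +0.8680°.
Transverse Mercator on WGS84 with k₀ = 0.9996 gives E = 543808.644 m, N = 6997494.912 m.

Zone 27N: E 543810 m, N 6997490 m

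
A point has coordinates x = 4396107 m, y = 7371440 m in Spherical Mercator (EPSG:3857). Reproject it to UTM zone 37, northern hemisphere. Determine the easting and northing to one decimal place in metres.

Web Mercator inverse (R = 6378137 m) → φ = 55.04929937°, λ = 39.49090109°.
UTM 37N forward: E = 531363.576 m, N = 6100387.556 m.

E 531363.6 m, N 6100387.6 m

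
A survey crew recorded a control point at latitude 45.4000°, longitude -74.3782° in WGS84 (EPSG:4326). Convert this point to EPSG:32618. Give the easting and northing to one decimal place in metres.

Zone 18 central meridian λ₀ = 6×18 − 183 = -75°; Δλ = +0.6218°.
Transverse Mercator on WGS84 with k₀ = 0.9996 gives E = 548665.153 m, N = 5027574.920 m.

E 548665.2 m, N 5027574.9 m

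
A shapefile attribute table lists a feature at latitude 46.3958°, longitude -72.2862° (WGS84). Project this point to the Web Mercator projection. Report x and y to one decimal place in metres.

x -8046863.0 m, y 5844004.9 m

Web Mercator is spherical with R = a = 6378137 m.
x = R·λ = 6378137 × -1.261632194 = -8046862.975 m.
y = R·ln tan(π/4 + φ/2) = 6378137 × 0.916255782 = 5844004.906 m.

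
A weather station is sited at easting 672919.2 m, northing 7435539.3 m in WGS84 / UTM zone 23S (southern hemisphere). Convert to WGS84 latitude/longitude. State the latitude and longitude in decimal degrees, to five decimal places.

lat -23.18010°, lon -43.31060°

Zone 23S: λ₀ = -45°, k₀ = 0.9996, false easting 500000 m, false northing 10000000 m.
Meridian distance M = (N − FN)/k₀ = -2565486.9 m.
Inverse transverse Mercator on WGS84 gives φ = -23.18010023°, λ = -43.31059958°.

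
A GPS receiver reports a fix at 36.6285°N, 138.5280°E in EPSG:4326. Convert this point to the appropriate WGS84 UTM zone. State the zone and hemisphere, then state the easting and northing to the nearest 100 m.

Longitude 138.5280° lies in the 6° band [138°, 144°), giving zone 54; latitude is north of the equator, so 54N.
Zone 54 central meridian λ₀ = 6×54 − 183 = 141°; Δλ = -2.4720°.
Transverse Mercator on WGS84 with k₀ = 0.9996 gives E = 278965.811 m, N = 4056507.806 m.

Zone 54N: E 279000 m, N 4056500 m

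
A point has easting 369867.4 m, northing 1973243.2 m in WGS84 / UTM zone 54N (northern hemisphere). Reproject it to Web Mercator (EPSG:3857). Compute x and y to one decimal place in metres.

Unproject from UTM 54N (λ₀ = 141°) → φ = 17.84300004°, λ = 139.77189998°.
Web Mercator (R = 6378137 m): x = 15559336.733 m, y = 2019180.129 m.

x 15559336.7 m, y 2019180.1 m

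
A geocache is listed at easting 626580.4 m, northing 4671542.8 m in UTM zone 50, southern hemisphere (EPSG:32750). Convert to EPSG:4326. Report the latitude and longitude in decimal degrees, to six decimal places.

lat -48.096800°, lon 118.700100°

Zone 50S: λ₀ = 117°, k₀ = 0.9996, false easting 500000 m, false northing 10000000 m.
Meridian distance M = (N − FN)/k₀ = -5330589.4 m.
Inverse transverse Mercator on WGS84 gives φ = -48.09680043°, λ = 118.70009991°.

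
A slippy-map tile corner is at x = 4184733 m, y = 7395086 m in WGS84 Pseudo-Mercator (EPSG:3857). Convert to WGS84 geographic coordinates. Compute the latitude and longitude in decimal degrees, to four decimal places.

R = 6378137 m. λ = x/R = 37.59209614°.
φ = 2·arctan(exp(y/R)) − 90° = 2·arctan(3.18816) − 90° = 55.17080142°.

lat 55.1708°, lon 37.5921°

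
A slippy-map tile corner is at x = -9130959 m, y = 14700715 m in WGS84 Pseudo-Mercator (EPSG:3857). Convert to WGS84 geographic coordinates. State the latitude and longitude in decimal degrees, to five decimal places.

R = 6378137 m. λ = x/R = -82.02480028°.
φ = 2·arctan(exp(y/R)) − 90° = 2·arctan(10.02278) − 90° = 78.60459920°.

lat 78.60460°, lon -82.02480°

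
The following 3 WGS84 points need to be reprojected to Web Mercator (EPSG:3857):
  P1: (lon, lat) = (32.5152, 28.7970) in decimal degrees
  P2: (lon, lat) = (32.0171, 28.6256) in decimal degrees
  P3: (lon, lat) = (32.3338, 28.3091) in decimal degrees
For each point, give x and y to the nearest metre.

P1: x 3619576 m, y 3349834 m; P2: x 3564127 m, y 3328079 m; P3: x 3599382 m, y 3288000 m

Web Mercator: x = R·λ, y = R·ln tan(π/4+φ/2), R = 6378137 m.
P1 (28.7970°, 32.5152°) → (3619575.507, 3349833.968) m.
P2 (28.6256°, 32.0171°) → (3564127.269, 3328079.061) m.
P3 (28.3091°, 32.3338°) → (3599382.151, 3288000.418) m.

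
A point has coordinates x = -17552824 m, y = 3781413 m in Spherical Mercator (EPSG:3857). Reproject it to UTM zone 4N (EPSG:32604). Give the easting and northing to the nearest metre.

Web Mercator inverse (R = 6378137 m) → φ = 32.13780273°, λ = -157.67970079°.
UTM 4N forward: E = 624527.258 m, N = 3556473.575 m.

E 624527 m, N 3556474 m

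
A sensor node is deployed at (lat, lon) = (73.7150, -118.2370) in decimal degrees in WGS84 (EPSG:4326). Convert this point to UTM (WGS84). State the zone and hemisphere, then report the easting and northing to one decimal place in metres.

Zone 11N: E 461284.6 m, N 8180644.1 m

Longitude -118.2370° lies in the 6° band [-120°, -114°), giving zone 11; latitude is north of the equator, so 11N.
Zone 11 central meridian λ₀ = 6×11 − 183 = -117°; Δλ = -1.2370°.
Transverse Mercator on WGS84 with k₀ = 0.9996 gives E = 461284.566 m, N = 8180644.070 m.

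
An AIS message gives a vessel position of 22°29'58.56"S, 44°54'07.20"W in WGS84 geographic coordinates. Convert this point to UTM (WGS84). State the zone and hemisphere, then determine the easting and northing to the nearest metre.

Zone 23S: E 510080 m, N 7511869 m

Longitude -44.9020° lies in the 6° band [-48°, -42°), giving zone 23; latitude is south of the equator, so 23S.
Zone 23 central meridian λ₀ = 6×23 − 183 = -45°; Δλ = +0.0980°.
Transverse Mercator on WGS84 with k₀ = 0.9996 gives E = 510079.831 m, N = 7511869.334 m.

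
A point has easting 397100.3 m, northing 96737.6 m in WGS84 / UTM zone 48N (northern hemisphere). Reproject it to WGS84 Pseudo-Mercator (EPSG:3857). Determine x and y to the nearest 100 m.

Unproject from UTM 48N (λ₀ = 105°) → φ = 0.87509997°, λ = 104.07519964°.
Web Mercator (R = 6378137 m): x = 11585598.228 m, y = 97419.471 m.

x 11585600 m, y 97400 m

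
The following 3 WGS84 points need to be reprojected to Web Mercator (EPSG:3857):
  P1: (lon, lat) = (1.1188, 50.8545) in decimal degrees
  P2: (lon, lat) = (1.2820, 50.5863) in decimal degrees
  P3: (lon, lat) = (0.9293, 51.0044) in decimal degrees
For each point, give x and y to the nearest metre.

Web Mercator: x = R·λ, y = R·ln tan(π/4+φ/2), R = 6378137 m.
P1 (50.8545°, 1.1188°) → (124544.246, 6595596.701) m.
P2 (50.5863°, 1.2820°) → (142711.587, 6548438.676) m.
P3 (51.0044°, 0.9293°) → (103449.203, 6622072.069) m.

P1: x 124544 m, y 6595597 m; P2: x 142712 m, y 6548439 m; P3: x 103449 m, y 6622072 m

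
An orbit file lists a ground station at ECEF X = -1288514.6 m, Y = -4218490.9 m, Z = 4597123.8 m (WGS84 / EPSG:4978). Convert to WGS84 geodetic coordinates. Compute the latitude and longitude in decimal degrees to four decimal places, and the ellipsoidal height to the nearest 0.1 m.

λ = atan2(Y, X) = -106.98500042°; p = √(X²+Y²) = 4410888.3 m.
Bowring's method on WGS84 (a = 6378137 m, b = 6356752.314 m) gives φ = 46.37650004°, h = 4011.698 m.

lat 46.3765°, lon -106.9850°, h 4011.7 m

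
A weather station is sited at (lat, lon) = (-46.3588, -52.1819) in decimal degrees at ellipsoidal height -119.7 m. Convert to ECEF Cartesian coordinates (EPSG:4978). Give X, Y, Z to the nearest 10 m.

X 2703690 m, Y -3483300 m, Z -4592780 m

WGS84: a = 6378137 m, e² = 0.006694380; N(φ) = a/√(1−e²sin²φ) = 6389347.012 m.
X = (N+h)·cosφ·cosλ = 2703690.874 m; Y = (N+h)·cosφ·sinλ = -3483304.546 m; Z = (N(1−e²)+h)·sinφ = -4592775.515 m.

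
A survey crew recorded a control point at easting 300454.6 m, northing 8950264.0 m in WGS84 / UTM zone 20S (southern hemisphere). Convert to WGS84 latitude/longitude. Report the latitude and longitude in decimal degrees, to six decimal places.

Zone 20S: λ₀ = -63°, k₀ = 0.9996, false easting 500000 m, false northing 10000000 m.
Meridian distance M = (N − FN)/k₀ = -1050156.1 m.
Inverse transverse Mercator on WGS84 gives φ = -9.49170005°, λ = -64.81769975°.

lat -9.491700°, lon -64.817700°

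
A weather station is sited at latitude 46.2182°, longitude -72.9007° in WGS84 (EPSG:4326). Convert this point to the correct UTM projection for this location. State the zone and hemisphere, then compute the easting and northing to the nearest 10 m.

Zone 18N: E 661910 m, N 5120430 m

Longitude -72.9007° lies in the 6° band [-78°, -72°), giving zone 18; latitude is north of the equator, so 18N.
Zone 18 central meridian λ₀ = 6×18 − 183 = -75°; Δλ = +2.0993°.
Transverse Mercator on WGS84 with k₀ = 0.9996 gives E = 661912.007 m, N = 5120433.485 m.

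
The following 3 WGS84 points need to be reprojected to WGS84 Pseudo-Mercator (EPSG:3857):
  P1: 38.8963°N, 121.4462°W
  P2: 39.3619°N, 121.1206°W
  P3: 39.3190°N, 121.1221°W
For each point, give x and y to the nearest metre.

Web Mercator: x = R·λ, y = R·ln tan(π/4+φ/2), R = 6378137 m.
P1 (38.8963°, -121.4462°) → (-13519329.143, 4706828.304) m.
P2 (39.3619°, -121.1206°) → (-13483083.517, 4773644.018) m.
P3 (39.3190°, -121.1221°) → (-13483250.496, 4767469.140) m.

P1: x -13519329 m, y 4706828 m; P2: x -13483084 m, y 4773644 m; P3: x -13483250 m, y 4767469 m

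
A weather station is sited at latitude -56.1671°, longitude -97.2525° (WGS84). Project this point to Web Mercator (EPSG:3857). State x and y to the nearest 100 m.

x -10826100 m, y -7591800 m

Web Mercator is spherical with R = a = 6378137 m.
x = R·λ = 6378137 × -1.697376331 = -10826098.778 m.
y = R·ln tan(π/4 + φ/2) = 6378137 × -1.190277460 = -7591752.711 m.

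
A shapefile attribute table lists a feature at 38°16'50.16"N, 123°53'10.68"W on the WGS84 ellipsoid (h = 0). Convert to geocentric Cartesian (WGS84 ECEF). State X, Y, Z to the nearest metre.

X -2795089 m, Y -4161681 m, Z 3929941 m

WGS84: a = 6378137 m, e² = 0.006694380; N(φ) = a/√(1−e²sin²φ) = 6386346.436 m.
X = (N+h)·cosφ·cosλ = -2795089.239 m; Y = (N+h)·cosφ·sinλ = -4161680.800 m; Z = (N(1−e²)+h)·sinφ = 3929940.579 m.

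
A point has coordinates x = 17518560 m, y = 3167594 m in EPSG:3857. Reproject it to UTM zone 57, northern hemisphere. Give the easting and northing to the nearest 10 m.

E 338960 m, N 3026540 m

Web Mercator inverse (R = 6378137 m) → φ = 27.35260040°, λ = 157.37190204°.
UTM 57N forward: E = 338962.205 m, N = 3026541.401 m.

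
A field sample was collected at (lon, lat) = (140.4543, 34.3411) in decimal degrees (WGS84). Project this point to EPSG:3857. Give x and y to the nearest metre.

Web Mercator is spherical with R = a = 6378137 m.
x = R·λ = 6378137 × 2.451389984 = 15635301.156 m.
y = R·ln tan(π/4 + φ/2) = 6378137 × 0.638853618 = 4074695.900 m.

x 15635301 m, y 4074696 m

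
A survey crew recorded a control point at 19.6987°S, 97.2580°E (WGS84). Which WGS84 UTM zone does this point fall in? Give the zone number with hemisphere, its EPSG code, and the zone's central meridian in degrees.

UTM zone = ⌊(λ + 180)/6⌋ + 1; 97.2580° ∈ [96°, 102°) → zone 47.
Hemisphere: S (φ < 0).
Central meridian λ₀ = 6×47 − 183 = 99°.
EPSG code: 32747.

Zone 47S (EPSG:32747), central meridian 99°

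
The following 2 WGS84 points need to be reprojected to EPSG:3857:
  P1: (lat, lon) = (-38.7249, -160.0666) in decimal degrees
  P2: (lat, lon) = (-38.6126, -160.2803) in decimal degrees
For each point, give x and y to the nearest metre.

Web Mercator: x = R·λ, y = R·ln tan(π/4+φ/2), R = 6378137 m.
P1 (-38.7249°, -160.0666°) → (-17818532.405, -4682342.116) m.
P2 (-38.6126°, -160.2803°) → (-17842321.380, -4666330.791) m.

P1: x -17818532 m, y -4682342 m; P2: x -17842321 m, y -4666331 m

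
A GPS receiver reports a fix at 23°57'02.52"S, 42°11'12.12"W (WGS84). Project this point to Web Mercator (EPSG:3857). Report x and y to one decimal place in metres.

x -4696202.0 m, y -2747401.8 m

Web Mercator is spherical with R = a = 6378137 m.
x = R·λ = 6378137 × -0.736296816 = -4696201.962 m.
y = R·ln tan(π/4 + φ/2) = 6378137 × -0.430753030 = -2747401.839 m.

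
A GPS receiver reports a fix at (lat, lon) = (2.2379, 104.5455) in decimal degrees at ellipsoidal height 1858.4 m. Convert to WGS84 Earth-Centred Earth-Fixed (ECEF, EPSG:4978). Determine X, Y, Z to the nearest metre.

X -1601114 m, Y 6170828 m, Z 247465 m

WGS84: a = 6378137 m, e² = 0.006694380; N(φ) = a/√(1−e²sin²φ) = 6378169.553 m.
X = (N+h)·cosφ·cosλ = -1601113.984 m; Y = (N+h)·cosφ·sinλ = 6170828.449 m; Z = (N(1−e²)+h)·sinφ = 247465.089 m.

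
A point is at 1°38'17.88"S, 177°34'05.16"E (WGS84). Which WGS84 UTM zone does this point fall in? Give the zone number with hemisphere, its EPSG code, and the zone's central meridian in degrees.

Zone 60S (EPSG:32760), central meridian 177°

UTM zone = ⌊(λ + 180)/6⌋ + 1; 177.5681° ∈ [174°, 180°) → zone 60.
Hemisphere: S (φ < 0).
Central meridian λ₀ = 6×60 − 183 = 177°.
EPSG code: 32760.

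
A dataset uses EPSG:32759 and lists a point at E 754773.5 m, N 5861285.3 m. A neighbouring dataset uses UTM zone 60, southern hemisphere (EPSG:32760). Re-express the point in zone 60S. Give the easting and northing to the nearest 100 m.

E 223400 m, N 5860600 m

UTM 59S → geographic: φ = -37.36019962°, λ = 173.87670020°.
UTM 60S (λ₀ = 177°) forward: E = 223381.011 m, N = 5860590.557 m.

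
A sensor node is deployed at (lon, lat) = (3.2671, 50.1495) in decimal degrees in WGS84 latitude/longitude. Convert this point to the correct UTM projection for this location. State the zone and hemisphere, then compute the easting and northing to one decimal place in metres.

Longitude 3.2671° lies in the 6° band [0°, 6°), giving zone 31; latitude is north of the equator, so 31N.
Zone 31 central meridian λ₀ = 6×31 − 183 = 3°; Δλ = +0.2671°.
Transverse Mercator on WGS84 with k₀ = 0.9996 gives E = 519082.838 m, N = 5555287.160 m.

Zone 31N: E 519082.8 m, N 5555287.2 m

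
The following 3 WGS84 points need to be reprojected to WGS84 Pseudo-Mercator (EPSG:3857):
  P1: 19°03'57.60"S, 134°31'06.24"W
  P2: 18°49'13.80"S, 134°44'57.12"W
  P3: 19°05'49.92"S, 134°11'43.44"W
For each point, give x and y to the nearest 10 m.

P1: x -14974520 m, y -2162710 m; P2: x -15000210 m, y -2133810 m; P3: x -14938560 m, y -2166380 m

Web Mercator: x = R·λ, y = R·ln tan(π/4+φ/2), R = 6378137 m.
P1 (-19.0660°, -134.5184°) → (-14974519.790, -2162707.889) m.
P2 (-18.8205°, -134.7492°) → (-15000212.329, -2133814.055) m.
P3 (-19.0972°, -134.1954°) → (-14938563.595, -2166382.989) m.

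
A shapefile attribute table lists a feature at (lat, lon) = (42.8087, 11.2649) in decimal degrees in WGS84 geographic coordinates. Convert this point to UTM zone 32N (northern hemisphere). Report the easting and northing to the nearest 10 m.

E 685180 m, N 4742060 m

Zone 32 central meridian λ₀ = 6×32 − 183 = 9°; Δλ = +2.2649°.
Transverse Mercator on WGS84 with k₀ = 0.9996 gives E = 685183.710 m, N = 4742059.556 m.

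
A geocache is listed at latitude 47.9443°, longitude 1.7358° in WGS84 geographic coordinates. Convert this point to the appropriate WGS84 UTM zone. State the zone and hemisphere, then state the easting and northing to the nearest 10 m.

Longitude 1.7358° lies in the 6° band [0°, 6°), giving zone 31; latitude is north of the equator, so 31N.
Zone 31 central meridian λ₀ = 6×31 − 183 = 3°; Δλ = -1.2642°.
Transverse Mercator on WGS84 with k₀ = 0.9996 gives E = 405595.674 m, N = 5310882.791 m.

Zone 31N: E 405600 m, N 5310880 m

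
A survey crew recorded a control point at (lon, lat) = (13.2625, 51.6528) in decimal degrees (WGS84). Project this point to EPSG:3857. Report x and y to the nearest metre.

Web Mercator is spherical with R = a = 6378137 m.
x = R·λ = 6378137 × 0.231474292 = 1476374.747 m.
y = R·ln tan(π/4 + φ/2) = 6378137 × 1.056356906 = 6737589.069 m.

x 1476375 m, y 6737589 m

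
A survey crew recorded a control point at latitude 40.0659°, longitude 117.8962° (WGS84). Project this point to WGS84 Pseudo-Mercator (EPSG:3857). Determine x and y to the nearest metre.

x 13124145 m, y 4875523 m

Web Mercator is spherical with R = a = 6378137 m.
x = R·λ = 6378137 × 2.057676866 = 13124144.950 m.
y = R·ln tan(π/4 + φ/2) = 6378137 × 0.764411820 = 4875523.314 m.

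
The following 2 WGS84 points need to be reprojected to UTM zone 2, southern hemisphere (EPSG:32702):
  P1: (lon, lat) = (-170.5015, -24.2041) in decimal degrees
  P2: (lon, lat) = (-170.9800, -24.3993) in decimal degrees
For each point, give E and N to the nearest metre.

P1: E 550623 m, N 7323086 m; P2: E 502028 m, N 7301564 m

UTM zone 2S: λ₀ = -171°, k₀ = 0.9996.
P1 (-24.2041°, -170.5015°) → (550623.111, 7323086.160) m.
P2 (-24.3993°, -170.9800°) → (502027.896, 7301564.093) m.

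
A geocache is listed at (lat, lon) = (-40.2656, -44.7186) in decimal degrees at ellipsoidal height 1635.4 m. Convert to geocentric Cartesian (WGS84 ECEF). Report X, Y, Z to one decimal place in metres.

X 3463996.0 m, Y -3430136.2 m, Z -4101590.3 m

WGS84: a = 6378137 m, e² = 0.006694380; N(φ) = a/√(1−e²sin²φ) = 6387074.113 m.
X = (N+h)·cosφ·cosλ = 3463996.026 m; Y = (N+h)·cosφ·sinλ = -3430136.212 m; Z = (N(1−e²)+h)·sinφ = -4101590.346 m.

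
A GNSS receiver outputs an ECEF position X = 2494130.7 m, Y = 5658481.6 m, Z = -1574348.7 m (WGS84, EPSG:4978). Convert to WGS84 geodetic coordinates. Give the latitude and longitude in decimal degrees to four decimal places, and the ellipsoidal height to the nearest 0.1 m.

lat -14.3759°, lon 66.2132°, h 4211.2 m

λ = atan2(Y, X) = 66.21319998°; p = √(X²+Y²) = 6183777.3 m.
Bowring's method on WGS84 (a = 6378137 m, b = 6356752.314 m) gives φ = -14.37590028°, h = 4211.239 m.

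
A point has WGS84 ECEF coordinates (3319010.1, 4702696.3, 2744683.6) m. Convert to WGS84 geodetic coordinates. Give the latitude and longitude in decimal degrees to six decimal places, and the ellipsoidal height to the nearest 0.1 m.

λ = atan2(Y, X) = 54.78680030°; p = √(X²+Y²) = 5755969.1 m.
Bowring's method on WGS84 (a = 6378137 m, b = 6356752.314 m) gives φ = 25.64349998°, h = 2710.707 m.

lat 25.643500°, lon 54.786800°, h 2710.7 m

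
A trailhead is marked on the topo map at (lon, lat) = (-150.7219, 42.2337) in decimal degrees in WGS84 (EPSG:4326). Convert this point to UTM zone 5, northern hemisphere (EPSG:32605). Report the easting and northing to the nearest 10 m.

Zone 5 central meridian λ₀ = 6×5 − 183 = -153°; Δλ = +2.2781°.
Transverse Mercator on WGS84 with k₀ = 0.9996 gives E = 687979.783 m, N = 4678236.792 m.

E 687980 m, N 4678240 m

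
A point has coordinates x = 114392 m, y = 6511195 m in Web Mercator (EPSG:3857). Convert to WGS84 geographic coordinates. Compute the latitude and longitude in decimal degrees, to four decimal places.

R = 6378137 m. λ = x/R = 1.02760082°.
φ = 2·arctan(exp(y/R)) − 90° = 2·arctan(2.77559) − 90° = 50.37339979°.

lat 50.3734°, lon 1.0276°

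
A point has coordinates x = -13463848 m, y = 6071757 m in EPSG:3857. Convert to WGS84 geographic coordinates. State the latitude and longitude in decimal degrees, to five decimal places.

lat 47.78860°, lon -120.94780°

R = 6378137 m. λ = x/R = -120.94780441°.
φ = 2·arctan(exp(y/R)) − 90° = 2·arctan(2.59079) − 90° = 47.78859886°.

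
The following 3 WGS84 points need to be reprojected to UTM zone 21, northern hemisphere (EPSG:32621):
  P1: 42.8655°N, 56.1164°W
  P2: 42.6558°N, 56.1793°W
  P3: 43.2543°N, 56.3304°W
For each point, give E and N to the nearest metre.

UTM zone 21N: λ₀ = -57°, k₀ = 0.9996.
P1 (42.8655°, -56.1164°) → (572177.889, 4746257.604) m.
P2 (42.6558°, -56.1793°) → (567266.275, 4722919.572) m.
P3 (43.2543°, -56.3304°) → (554352.451, 4789272.646) m.

P1: E 572178 m, N 4746258 m; P2: E 567266 m, N 4722920 m; P3: E 554352 m, N 4789273 m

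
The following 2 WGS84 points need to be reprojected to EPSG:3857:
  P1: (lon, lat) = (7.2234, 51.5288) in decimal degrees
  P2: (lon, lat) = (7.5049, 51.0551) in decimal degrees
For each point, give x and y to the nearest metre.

Web Mercator: x = R·λ, y = R·ln tan(π/4+φ/2), R = 6378137 m.
P1 (51.5288°, 7.2234°) → (804105.210, 6715370.793) m.
P2 (51.0551°, 7.5049°) → (835441.646, 6631046.068) m.

P1: x 804105 m, y 6715371 m; P2: x 835442 m, y 6631046 m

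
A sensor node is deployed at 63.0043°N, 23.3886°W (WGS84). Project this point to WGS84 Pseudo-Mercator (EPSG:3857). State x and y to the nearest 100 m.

x -2603600 m, y 9101300 m

Web Mercator is spherical with R = a = 6378137 m.
x = R·λ = 6378137 × -0.408208077 = -2603607.042 m.
y = R·ln tan(π/4 + φ/2) = 6378137 × 1.426953569 = 9101305.354 m.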